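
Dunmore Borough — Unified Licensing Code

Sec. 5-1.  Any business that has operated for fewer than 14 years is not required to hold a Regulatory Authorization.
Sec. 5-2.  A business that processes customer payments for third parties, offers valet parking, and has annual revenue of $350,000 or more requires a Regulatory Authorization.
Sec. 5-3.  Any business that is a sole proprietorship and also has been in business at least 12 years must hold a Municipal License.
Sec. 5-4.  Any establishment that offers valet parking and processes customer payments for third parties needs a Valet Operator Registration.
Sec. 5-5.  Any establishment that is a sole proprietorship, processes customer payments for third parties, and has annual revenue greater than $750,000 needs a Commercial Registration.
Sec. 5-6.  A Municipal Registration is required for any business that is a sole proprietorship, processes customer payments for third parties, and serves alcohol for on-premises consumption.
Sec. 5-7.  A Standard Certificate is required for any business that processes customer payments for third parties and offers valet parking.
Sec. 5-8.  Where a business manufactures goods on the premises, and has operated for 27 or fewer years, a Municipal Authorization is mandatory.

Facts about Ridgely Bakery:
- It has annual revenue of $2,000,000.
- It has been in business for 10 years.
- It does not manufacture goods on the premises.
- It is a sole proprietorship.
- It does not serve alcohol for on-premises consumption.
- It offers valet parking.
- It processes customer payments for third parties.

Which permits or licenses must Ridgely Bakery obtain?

Sec. 5-1. years in business 10 < 14 → exempt from Regulatory Authorization.
Sec. 5-2. processes customer payments for third parties; offers valet parking; revenue $2,000,000 ≥ $350,000 → Regulatory Authorization required.
Sec. 5-3. is a sole proprietorship; years in business 10 < 12 → Municipal License not required.
Sec. 5-4. offers valet parking; processes customer payments for third parties → Valet Operator Registration required.
Sec. 5-5. is a sole proprietorship; processes customer payments for third parties; revenue $2,000,000 > $750,000 → Commercial Registration required.
Sec. 5-6. is a sole proprietorship; processes customer payments for third parties; does not serve alcohol for on-premises consumption → Municipal Registration not required.
Sec. 5-7. processes customer payments for third parties; offers valet parking → Standard Certificate required.
Sec. 5-8. does not manufacture goods on the premises; years in business 10 ≤ 27 → Municipal Authorization not required.

Commercial Registration, Standard Certificate, Valet Operator Registration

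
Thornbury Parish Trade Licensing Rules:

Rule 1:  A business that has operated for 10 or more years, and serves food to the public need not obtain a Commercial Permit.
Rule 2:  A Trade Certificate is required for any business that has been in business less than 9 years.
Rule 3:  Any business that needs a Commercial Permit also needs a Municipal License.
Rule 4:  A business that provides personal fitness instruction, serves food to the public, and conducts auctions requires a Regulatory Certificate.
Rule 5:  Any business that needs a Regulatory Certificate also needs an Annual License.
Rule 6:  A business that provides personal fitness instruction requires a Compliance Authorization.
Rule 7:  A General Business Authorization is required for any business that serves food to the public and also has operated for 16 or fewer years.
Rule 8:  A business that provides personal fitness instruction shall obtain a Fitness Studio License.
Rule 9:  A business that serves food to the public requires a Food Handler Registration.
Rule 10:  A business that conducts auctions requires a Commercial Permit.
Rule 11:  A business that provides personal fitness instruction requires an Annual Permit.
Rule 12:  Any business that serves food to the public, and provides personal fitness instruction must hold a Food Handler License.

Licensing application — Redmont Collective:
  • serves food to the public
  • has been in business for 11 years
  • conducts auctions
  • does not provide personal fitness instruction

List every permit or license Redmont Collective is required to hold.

Rule 1: years in business 11 ≥ 10; serves food to the public → exempt from Commercial Permit.
Rule 2: years in business 11 ≥ 9 → Trade Certificate not required.
Rule 3: Commercial Permit is not required → no effect.
Rule 4: does not provide personal fitness instruction; serves food to the public; conducts auctions → Regulatory Certificate not required.
Rule 5: Regulatory Certificate is not required → no effect.
Rule 6: does not provide personal fitness instruction → Compliance Authorization not required.
Rule 7: serves food to the public; years in business 11 ≤ 16 → General Business Authorization required.
Rule 8: does not provide personal fitness instruction → Fitness Studio License not required.
Rule 9: serves food to the public → Food Handler Registration required.
Rule 10: conducts auctions → Commercial Permit required.
Rule 11: does not provide personal fitness instruction → Annual Permit not required.
Rule 12: serves food to the public; does not provide personal fitness instruction → Food Handler License not required.

Food Handler Registration, General Business Authorization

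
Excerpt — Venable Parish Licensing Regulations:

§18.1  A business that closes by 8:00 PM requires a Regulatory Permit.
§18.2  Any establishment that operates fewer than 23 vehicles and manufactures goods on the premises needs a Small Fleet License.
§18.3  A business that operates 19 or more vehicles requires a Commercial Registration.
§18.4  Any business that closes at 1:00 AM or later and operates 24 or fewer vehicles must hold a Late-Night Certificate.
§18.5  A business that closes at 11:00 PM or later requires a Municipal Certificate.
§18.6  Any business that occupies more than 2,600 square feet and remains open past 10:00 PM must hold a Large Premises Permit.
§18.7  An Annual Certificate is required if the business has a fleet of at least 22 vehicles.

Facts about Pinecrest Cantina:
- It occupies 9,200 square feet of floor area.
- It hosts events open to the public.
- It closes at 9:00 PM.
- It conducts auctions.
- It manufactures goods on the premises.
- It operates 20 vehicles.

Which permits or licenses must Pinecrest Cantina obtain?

Commercial Registration, Small Fleet License

§18.1 closes 9:00 PM, after 8:00 PM → Regulatory Permit not required.
§18.2 vehicles 20 < 23; manufactures goods on the premises → Small Fleet License required.
§18.3 vehicles 20 ≥ 19 → Commercial Registration required.
§18.4 closes 9:00 PM, at/before 1:00 AM; vehicles 20 ≤ 24 → Late-Night Certificate not required.
§18.5 closes 9:00 PM, at/before 11:00 PM → Municipal Certificate not required.
§18.6 floor area 9,200 square feet > 2,600 square feet; closes 9:00 PM, at/before 10:00 PM → Large Premises Permit not required.
§18.7 vehicles 20 < 22 → Annual Certificate not required.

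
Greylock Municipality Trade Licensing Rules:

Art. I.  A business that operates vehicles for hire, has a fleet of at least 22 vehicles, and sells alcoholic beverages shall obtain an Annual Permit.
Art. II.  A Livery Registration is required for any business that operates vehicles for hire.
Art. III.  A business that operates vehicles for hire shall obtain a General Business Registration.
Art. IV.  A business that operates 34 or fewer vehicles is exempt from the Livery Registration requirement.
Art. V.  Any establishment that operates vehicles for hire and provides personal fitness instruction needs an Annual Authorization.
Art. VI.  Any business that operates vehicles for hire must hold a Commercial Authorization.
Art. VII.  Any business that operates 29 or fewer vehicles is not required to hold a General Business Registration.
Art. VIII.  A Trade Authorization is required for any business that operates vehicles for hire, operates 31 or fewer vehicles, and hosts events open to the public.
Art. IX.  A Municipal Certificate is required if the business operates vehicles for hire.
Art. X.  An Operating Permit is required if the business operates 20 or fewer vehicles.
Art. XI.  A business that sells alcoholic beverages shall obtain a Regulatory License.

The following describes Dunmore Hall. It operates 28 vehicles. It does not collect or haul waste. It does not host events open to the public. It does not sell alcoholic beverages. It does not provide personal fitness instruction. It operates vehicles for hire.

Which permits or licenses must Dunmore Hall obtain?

Commercial Authorization, Municipal Certificate

Art. I. operates vehicles for hire; vehicles 28 ≥ 22; does not sell alcoholic beverages → Annual Permit not required.
Art. II. operates vehicles for hire → Livery Registration required.
Art. III. operates vehicles for hire → General Business Registration required.
Art. IV. vehicles 28 ≤ 34 → exempt from Livery Registration.
Art. V. operates vehicles for hire; does not provide personal fitness instruction → Annual Authorization not required.
Art. VI. operates vehicles for hire → Commercial Authorization required.
Art. VII. vehicles 28 ≤ 29 → exempt from General Business Registration.
Art. VIII. operates vehicles for hire; vehicles 28 ≤ 31; does not host events open to the public → Trade Authorization not required.
Art. IX. operates vehicles for hire → Municipal Certificate required.
Art. X. vehicles 28 > 20 → Operating Permit not required.
Art. XI. does not sell alcoholic beverages → Regulatory License not required.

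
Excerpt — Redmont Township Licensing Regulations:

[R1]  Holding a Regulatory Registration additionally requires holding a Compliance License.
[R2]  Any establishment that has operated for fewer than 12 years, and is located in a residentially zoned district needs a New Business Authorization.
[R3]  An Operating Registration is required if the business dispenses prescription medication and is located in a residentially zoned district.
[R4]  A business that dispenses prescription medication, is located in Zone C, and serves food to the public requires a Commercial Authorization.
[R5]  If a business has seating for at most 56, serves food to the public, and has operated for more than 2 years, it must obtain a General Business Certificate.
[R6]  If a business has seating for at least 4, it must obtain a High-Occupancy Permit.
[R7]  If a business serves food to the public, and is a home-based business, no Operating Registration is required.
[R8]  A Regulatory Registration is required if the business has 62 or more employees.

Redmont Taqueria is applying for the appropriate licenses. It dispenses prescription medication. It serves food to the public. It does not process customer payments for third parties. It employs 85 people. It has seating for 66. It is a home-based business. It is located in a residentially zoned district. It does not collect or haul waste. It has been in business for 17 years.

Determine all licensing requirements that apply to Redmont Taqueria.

Compliance License, High-Occupancy Permit, Regulatory Registration

[R1] Regulatory Registration is required → Compliance License also required.
[R2] years in business 17 ≥ 12; is located in a residentially zoned district → New Business Authorization not required.
[R3] dispenses prescription medication; is located in a residentially zoned district → Operating Registration required.
[R4] dispenses prescription medication; is located in a residentially zoned district (not: is located in Zone C); serves food to the public → Commercial Authorization not required.
[R5] seating 66 > 56; serves food to the public; years in business 17 > 2 → General Business Certificate not required.
[R6] seating 66 ≥ 4 → High-Occupancy Permit required.
[R7] serves food to the public; is a home-based business → exempt from Operating Registration.
[R8] employees 85 ≥ 62 → Regulatory Registration required.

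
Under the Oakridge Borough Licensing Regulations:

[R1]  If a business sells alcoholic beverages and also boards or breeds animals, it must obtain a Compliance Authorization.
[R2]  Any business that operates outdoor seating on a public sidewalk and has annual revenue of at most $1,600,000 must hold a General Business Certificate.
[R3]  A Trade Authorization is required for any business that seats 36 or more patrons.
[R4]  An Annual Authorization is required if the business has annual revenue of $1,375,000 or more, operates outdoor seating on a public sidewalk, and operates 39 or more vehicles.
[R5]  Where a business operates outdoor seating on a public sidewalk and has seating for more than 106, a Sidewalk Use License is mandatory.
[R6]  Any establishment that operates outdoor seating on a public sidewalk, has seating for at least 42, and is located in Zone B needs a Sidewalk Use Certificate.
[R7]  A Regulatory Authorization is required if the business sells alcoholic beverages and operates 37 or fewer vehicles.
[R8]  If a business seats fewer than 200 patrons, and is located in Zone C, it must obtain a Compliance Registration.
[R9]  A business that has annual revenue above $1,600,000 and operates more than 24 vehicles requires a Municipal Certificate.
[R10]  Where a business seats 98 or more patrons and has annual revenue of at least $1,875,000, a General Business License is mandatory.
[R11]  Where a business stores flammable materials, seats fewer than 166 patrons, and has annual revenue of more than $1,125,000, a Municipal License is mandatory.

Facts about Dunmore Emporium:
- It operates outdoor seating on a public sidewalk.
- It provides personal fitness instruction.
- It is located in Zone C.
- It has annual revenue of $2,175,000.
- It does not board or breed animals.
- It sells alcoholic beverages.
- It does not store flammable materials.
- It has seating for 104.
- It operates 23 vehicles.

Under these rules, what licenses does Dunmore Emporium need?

[R1] sells alcoholic beverages; does not board or breed animals → Compliance Authorization not required.
[R2] operates outdoor seating on a public sidewalk; revenue $2,175,000 > $1,600,000 → General Business Certificate not required.
[R3] seating 104 ≥ 36 → Trade Authorization required.
[R4] revenue $2,175,000 ≥ $1,375,000; operates outdoor seating on a public sidewalk; vehicles 23 < 39 → Annual Authorization not required.
[R5] operates outdoor seating on a public sidewalk; seating 104 ≤ 106 → Sidewalk Use License not required.
[R6] operates outdoor seating on a public sidewalk; seating 104 ≥ 42; is located in Zone C (not: is located in Zone B) → Sidewalk Use Certificate not required.
[R7] sells alcoholic beverages; vehicles 23 ≤ 37 → Regulatory Authorization required.
[R8] seating 104 < 200; is located in Zone C → Compliance Registration required.
[R9] revenue $2,175,000 > $1,600,000; vehicles 23 ≤ 24 → Municipal Certificate not required.
[R10] seating 104 ≥ 98; revenue $2,175,000 ≥ $1,875,000 → General Business License required.
[R11] does not store flammable materials; seating 104 < 166; revenue $2,175,000 > $1,125,000 → Municipal License not required.

Compliance Registration, General Business License, Regulatory Authorization, Trade Authorization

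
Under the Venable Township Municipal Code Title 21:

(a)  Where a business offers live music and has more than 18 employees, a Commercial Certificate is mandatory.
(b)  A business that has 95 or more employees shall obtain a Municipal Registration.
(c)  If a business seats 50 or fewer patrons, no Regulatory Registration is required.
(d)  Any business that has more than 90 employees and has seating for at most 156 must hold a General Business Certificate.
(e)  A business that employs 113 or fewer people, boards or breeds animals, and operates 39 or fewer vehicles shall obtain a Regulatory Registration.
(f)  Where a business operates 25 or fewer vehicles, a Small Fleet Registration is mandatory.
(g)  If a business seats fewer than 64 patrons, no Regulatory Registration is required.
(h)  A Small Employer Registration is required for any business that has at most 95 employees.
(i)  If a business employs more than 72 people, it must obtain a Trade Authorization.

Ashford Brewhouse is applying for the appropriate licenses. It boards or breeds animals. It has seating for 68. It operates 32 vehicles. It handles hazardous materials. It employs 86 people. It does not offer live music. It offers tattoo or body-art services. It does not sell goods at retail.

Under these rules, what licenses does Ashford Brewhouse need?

(a) does not offer live music; employees 86 > 18 → Commercial Certificate not required.
(b) employees 86 < 95 → Municipal Registration not required.
(c) seating 68 > 50 → Regulatory Registration exemption does not apply.
(d) employees 86 ≤ 90; seating 68 ≤ 156 → General Business Certificate not required.
(e) employees 86 ≤ 113; boards or breeds animals; vehicles 32 ≤ 39 → Regulatory Registration required.
(f) vehicles 32 > 25 → Small Fleet Registration not required.
(g) seating 68 ≥ 64 → Regulatory Registration exemption does not apply.
(h) employees 86 ≤ 95 → Small Employer Registration required.
(i) employees 86 > 72 → Trade Authorization required.

Regulatory Registration, Small Employer Registration, Trade Authorization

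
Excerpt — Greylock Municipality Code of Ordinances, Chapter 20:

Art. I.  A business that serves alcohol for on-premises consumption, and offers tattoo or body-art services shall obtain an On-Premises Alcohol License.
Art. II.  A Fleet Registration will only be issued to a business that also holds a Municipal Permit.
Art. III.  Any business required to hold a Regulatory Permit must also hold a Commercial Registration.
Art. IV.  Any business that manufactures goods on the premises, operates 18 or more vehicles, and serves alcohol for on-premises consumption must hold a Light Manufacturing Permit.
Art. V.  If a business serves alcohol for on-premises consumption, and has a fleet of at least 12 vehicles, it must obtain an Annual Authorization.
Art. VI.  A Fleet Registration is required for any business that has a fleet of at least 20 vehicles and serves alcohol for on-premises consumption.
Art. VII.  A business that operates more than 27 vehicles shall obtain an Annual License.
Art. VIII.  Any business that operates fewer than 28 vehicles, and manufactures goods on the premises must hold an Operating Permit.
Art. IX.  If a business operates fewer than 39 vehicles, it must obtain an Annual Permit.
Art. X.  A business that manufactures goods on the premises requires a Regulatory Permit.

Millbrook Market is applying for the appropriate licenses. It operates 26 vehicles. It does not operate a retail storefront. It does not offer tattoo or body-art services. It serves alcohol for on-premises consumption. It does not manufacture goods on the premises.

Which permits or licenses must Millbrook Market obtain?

Annual Authorization, Annual Permit, Fleet Registration, Municipal Permit

Art. I. serves alcohol for on-premises consumption; does not offer tattoo or body-art services → On-Premises Alcohol License not required.
Art. II. Fleet Registration is required → Municipal Permit also required.
Art. III. Regulatory Permit is not required → no effect.
Art. IV. does not manufacture goods on the premises; vehicles 26 ≥ 18; serves alcohol for on-premises consumption → Light Manufacturing Permit not required.
Art. V. serves alcohol for on-premises consumption; vehicles 26 ≥ 12 → Annual Authorization required.
Art. VI. vehicles 26 ≥ 20; serves alcohol for on-premises consumption → Fleet Registration required.
Art. VII. vehicles 26 ≤ 27 → Annual License not required.
Art. VIII. vehicles 26 < 28; does not manufacture goods on the premises → Operating Permit not required.
Art. IX. vehicles 26 < 39 → Annual Permit required.
Art. X. does not manufacture goods on the premises → Regulatory Permit not required.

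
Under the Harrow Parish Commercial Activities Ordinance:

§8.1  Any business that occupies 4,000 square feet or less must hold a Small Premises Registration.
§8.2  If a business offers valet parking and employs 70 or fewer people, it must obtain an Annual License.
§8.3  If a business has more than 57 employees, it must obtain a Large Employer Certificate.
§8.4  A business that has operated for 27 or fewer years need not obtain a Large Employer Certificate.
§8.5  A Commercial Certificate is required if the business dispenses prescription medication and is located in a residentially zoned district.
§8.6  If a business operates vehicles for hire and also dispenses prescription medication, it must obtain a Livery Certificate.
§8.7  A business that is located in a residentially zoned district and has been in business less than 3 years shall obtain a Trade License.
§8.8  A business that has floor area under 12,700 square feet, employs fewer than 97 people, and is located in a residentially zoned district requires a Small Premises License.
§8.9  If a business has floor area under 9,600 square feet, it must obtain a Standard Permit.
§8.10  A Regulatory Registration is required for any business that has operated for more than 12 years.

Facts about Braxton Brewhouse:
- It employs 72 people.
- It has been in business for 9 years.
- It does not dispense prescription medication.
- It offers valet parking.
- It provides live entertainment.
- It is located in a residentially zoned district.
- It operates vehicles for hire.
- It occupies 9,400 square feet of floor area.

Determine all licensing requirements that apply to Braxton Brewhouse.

§8.1 floor area 9,400 square feet > 4,000 square feet → Small Premises Registration not required.
§8.2 offers valet parking; employees 72 > 70 → Annual License not required.
§8.3 employees 72 > 57 → Large Employer Certificate required.
§8.4 years in business 9 ≤ 27 → exempt from Large Employer Certificate.
§8.5 does not dispense prescription medication; is located in a residentially zoned district → Commercial Certificate not required.
§8.6 operates vehicles for hire; does not dispense prescription medication → Livery Certificate not required.
§8.7 is located in a residentially zoned district; years in business 9 ≥ 3 → Trade License not required.
§8.8 floor area 9,400 square feet < 12,700 square feet; employees 72 < 97; is located in a residentially zoned district → Small Premises License required.
§8.9 floor area 9,400 square feet < 9,600 square feet → Standard Permit required.
§8.10 years in business 9 ≤ 12 → Regulatory Registration not required.

Small Premises License, Standard Permit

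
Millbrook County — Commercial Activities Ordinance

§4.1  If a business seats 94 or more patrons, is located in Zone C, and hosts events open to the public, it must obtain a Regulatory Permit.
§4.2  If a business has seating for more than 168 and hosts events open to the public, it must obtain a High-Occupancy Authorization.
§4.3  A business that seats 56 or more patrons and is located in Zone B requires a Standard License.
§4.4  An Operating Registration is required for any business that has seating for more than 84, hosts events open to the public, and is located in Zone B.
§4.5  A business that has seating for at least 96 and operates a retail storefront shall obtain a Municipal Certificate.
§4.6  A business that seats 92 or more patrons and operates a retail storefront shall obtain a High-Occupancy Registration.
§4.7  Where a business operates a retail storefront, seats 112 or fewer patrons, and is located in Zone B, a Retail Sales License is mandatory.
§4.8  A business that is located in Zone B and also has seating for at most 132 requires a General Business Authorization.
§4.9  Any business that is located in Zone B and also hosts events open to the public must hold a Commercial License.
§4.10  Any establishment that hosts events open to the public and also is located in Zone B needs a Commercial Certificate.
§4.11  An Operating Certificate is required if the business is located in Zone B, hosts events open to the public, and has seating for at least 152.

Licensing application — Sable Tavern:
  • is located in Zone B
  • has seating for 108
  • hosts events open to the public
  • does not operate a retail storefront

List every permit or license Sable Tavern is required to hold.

§4.1 seating 108 ≥ 94; is located in Zone B (not: is located in Zone C); hosts events open to the public → Regulatory Permit not required.
§4.2 seating 108 ≤ 168; hosts events open to the public → High-Occupancy Authorization not required.
§4.3 seating 108 ≥ 56; is located in Zone B → Standard License required.
§4.4 seating 108 > 84; hosts events open to the public; is located in Zone B → Operating Registration required.
§4.5 seating 108 ≥ 96; does not operate a retail storefront → Municipal Certificate not required.
§4.6 seating 108 ≥ 92; does not operate a retail storefront → High-Occupancy Registration not required.
§4.7 does not operate a retail storefront; seating 108 ≤ 112; is located in Zone B → Retail Sales License not required.
§4.8 is located in Zone B; seating 108 ≤ 132 → General Business Authorization required.
§4.9 is located in Zone B; hosts events open to the public → Commercial License required.
§4.10 hosts events open to the public; is located in Zone B → Commercial Certificate required.
§4.11 is located in Zone B; hosts events open to the public; seating 108 < 152 → Operating Certificate not required.

Commercial Certificate, Commercial License, General Business Authorization, Operating Registration, Standard License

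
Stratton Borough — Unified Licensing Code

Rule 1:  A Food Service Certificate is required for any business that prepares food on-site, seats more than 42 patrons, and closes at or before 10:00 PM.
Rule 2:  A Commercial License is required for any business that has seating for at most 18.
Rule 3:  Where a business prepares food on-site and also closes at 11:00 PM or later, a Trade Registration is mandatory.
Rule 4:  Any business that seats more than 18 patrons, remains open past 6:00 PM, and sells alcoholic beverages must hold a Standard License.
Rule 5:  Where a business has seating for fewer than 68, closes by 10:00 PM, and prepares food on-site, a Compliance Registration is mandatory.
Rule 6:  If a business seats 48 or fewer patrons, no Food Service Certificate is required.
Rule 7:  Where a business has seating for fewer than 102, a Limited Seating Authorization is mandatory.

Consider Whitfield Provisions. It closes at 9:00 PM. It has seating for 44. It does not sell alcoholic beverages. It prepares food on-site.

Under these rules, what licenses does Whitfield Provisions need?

Rule 1: prepares food on-site; seating 44 > 42; closes 9:00 PM, at/before 10:00 PM → Food Service Certificate required.
Rule 2: seating 44 > 18 → Commercial License not required.
Rule 3: prepares food on-site; closes 9:00 PM, at/before 11:00 PM → Trade Registration not required.
Rule 4: seating 44 > 18; closes 9:00 PM, after 6:00 PM; does not sell alcoholic beverages → Standard License not required.
Rule 5: seating 44 < 68; closes 9:00 PM, at/before 10:00 PM; prepares food on-site → Compliance Registration required.
Rule 6: seating 44 ≤ 48 → exempt from Food Service Certificate.
Rule 7: seating 44 < 102 → Limited Seating Authorization required.

Compliance Registration, Limited Seating Authorization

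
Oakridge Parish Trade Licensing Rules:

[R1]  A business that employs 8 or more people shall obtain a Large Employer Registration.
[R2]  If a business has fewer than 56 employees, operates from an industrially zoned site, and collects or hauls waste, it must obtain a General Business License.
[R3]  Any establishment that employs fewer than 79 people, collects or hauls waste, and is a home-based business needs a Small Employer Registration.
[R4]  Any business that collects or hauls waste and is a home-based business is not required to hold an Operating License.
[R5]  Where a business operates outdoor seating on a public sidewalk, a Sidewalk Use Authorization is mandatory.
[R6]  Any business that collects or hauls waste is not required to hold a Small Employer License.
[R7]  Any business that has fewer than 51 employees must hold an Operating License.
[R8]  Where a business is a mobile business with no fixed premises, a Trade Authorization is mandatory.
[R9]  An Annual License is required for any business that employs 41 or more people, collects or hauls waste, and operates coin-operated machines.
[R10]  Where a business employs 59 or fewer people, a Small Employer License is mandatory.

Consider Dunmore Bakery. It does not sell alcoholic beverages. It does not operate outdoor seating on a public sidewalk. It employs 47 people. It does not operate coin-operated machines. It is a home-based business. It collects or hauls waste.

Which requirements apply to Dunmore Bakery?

[R1] employees 47 ≥ 8 → Large Employer Registration required.
[R2] employees 47 < 56; is a home-based business (not: operates from an industrially zoned site); collects or hauls waste → General Business License not required.
[R3] employees 47 < 79; collects or hauls waste; is a home-based business → Small Employer Registration required.
[R4] collects or hauls waste; is a home-based business → exempt from Operating License.
[R5] does not operate outdoor seating on a public sidewalk → Sidewalk Use Authorization not required.
[R6] collects or hauls waste → exempt from Small Employer License.
[R7] employees 47 < 51 → Operating License required.
[R8] is a home-based business (not: is a mobile business with no fixed premises) → Trade Authorization not required.
[R9] employees 47 ≥ 41; collects or hauls waste; does not operate coin-operated machines → Annual License not required.
[R10] employees 47 ≤ 59 → Small Employer License required.

Large Employer Registration, Small Employer Registration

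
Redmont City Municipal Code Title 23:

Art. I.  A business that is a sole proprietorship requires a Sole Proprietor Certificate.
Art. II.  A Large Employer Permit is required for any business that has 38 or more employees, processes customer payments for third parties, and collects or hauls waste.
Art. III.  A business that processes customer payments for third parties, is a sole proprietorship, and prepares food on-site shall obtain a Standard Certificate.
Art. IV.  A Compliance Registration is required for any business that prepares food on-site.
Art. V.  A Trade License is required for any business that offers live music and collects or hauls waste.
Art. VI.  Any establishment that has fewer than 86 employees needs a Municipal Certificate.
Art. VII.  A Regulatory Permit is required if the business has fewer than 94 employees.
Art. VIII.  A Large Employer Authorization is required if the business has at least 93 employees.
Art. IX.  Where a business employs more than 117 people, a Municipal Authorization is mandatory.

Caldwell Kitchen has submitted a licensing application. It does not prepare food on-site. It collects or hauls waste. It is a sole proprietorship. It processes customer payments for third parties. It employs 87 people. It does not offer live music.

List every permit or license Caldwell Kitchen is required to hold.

Art. I. is a sole proprietorship → Sole Proprietor Certificate required.
Art. II. employees 87 ≥ 38; processes customer payments for third parties; collects or hauls waste → Large Employer Permit required.
Art. III. processes customer payments for third parties; is a sole proprietorship; does not prepare food on-site → Standard Certificate not required.
Art. IV. does not prepare food on-site → Compliance Registration not required.
Art. V. does not offer live music; collects or hauls waste → Trade License not required.
Art. VI. employees 87 ≥ 86 → Municipal Certificate not required.
Art. VII. employees 87 < 94 → Regulatory Permit required.
Art. VIII. employees 87 < 93 → Large Employer Authorization not required.
Art. IX. employees 87 ≤ 117 → Municipal Authorization not required.

Large Employer Permit, Regulatory Permit, Sole Proprietor Certificate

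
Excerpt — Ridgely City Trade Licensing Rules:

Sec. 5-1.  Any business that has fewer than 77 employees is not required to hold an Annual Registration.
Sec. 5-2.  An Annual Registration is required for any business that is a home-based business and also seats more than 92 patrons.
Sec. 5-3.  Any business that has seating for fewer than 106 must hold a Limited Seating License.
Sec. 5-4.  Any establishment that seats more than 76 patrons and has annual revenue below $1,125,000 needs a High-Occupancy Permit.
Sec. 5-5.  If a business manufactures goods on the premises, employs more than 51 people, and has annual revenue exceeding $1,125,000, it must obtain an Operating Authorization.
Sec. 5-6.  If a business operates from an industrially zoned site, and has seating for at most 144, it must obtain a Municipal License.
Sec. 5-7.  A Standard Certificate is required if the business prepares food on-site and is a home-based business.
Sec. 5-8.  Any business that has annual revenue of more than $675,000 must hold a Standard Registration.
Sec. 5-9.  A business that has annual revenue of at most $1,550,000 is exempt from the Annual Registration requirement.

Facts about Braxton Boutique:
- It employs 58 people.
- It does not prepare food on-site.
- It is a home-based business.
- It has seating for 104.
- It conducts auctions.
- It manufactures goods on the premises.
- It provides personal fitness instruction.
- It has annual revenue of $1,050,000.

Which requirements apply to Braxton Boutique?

High-Occupancy Permit, Limited Seating License, Standard Registration

Sec. 5-1. employees 58 < 77 → exempt from Annual Registration.
Sec. 5-2. is a home-based business; seating 104 > 92 → Annual Registration required.
Sec. 5-3. seating 104 < 106 → Limited Seating License required.
Sec. 5-4. seating 104 > 76; revenue $1,050,000 < $1,125,000 → High-Occupancy Permit required.
Sec. 5-5. manufactures goods on the premises; employees 58 > 51; revenue $1,050,000 ≤ $1,125,000 → Operating Authorization not required.
Sec. 5-6. is a home-based business (not: operates from an industrially zoned site); seating 104 ≤ 144 → Municipal License not required.
Sec. 5-7. does not prepare food on-site; is a home-based business → Standard Certificate not required.
Sec. 5-8. revenue $1,050,000 > $675,000 → Standard Registration required.
Sec. 5-9. revenue $1,050,000 ≤ $1,550,000 → exempt from Annual Registration.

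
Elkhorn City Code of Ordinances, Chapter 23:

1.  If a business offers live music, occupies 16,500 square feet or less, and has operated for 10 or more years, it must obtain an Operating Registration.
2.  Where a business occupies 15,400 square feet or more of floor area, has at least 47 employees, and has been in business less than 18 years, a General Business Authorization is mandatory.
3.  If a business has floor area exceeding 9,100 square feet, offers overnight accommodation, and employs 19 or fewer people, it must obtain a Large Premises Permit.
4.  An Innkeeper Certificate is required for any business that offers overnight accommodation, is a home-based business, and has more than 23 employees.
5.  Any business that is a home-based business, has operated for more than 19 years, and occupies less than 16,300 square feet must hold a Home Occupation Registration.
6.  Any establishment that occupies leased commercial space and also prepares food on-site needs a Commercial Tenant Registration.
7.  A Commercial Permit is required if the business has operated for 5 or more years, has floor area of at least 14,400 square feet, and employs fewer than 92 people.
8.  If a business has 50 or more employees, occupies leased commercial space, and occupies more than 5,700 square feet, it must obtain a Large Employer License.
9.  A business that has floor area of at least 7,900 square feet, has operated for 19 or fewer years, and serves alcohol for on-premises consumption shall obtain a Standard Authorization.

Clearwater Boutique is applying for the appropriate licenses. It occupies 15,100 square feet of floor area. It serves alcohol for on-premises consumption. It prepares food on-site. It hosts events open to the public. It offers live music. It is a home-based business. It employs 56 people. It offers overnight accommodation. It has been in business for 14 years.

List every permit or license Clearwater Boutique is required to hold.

1. offers live music; floor area 15,100 square feet ≤ 16,500 square feet; years in business 14 ≥ 10 → Operating Registration required.
2. floor area 15,100 square feet < 15,400 square feet; employees 56 ≥ 47; years in business 14 < 18 → General Business Authorization not required.
3. floor area 15,100 square feet > 9,100 square feet; offers overnight accommodation; employees 56 > 19 → Large Premises Permit not required.
4. offers overnight accommodation; is a home-based business; employees 56 > 23 → Innkeeper Certificate required.
5. is a home-based business; years in business 14 ≤ 19; floor area 15,100 square feet < 16,300 square feet → Home Occupation Registration not required.
6. is a home-based business (not: occupies leased commercial space); prepares food on-site → Commercial Tenant Registration not required.
7. years in business 14 ≥ 5; floor area 15,100 square feet ≥ 14,400 square feet; employees 56 < 92 → Commercial Permit required.
8. employees 56 ≥ 50; is a home-based business (not: occupies leased commercial space); floor area 15,100 square feet > 5,700 square feet → Large Employer License not required.
9. floor area 15,100 square feet ≥ 7,900 square feet; years in business 14 ≤ 19; serves alcohol for on-premises consumption → Standard Authorization required.

Commercial Permit, Innkeeper Certificate, Operating Registration, Standard Authorization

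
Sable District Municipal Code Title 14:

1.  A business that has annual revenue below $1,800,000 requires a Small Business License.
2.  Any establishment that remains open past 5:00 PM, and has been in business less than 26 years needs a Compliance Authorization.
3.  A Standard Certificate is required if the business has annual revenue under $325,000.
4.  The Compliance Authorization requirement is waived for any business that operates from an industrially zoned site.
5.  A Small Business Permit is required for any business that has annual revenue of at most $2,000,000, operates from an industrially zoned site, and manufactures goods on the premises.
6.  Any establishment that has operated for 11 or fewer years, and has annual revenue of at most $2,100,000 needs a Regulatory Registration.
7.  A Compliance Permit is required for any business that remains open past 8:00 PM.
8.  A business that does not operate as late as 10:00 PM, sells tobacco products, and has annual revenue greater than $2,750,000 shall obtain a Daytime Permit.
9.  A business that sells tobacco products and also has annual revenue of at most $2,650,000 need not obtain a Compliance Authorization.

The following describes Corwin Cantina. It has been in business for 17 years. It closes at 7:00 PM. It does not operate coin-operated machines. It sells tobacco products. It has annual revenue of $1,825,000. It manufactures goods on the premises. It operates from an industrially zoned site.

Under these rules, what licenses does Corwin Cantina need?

Small Business Permit

1. revenue $1,825,000 ≥ $1,800,000 → Small Business License not required.
2. closes 7:00 PM, after 5:00 PM; years in business 17 < 26 → Compliance Authorization required.
3. revenue $1,825,000 ≥ $325,000 → Standard Certificate not required.
4. operates from an industrially zoned site → exempt from Compliance Authorization.
5. revenue $1,825,000 ≤ $2,000,000; operates from an industrially zoned site; manufactures goods on the premises → Small Business Permit required.
6. years in business 17 > 11; revenue $1,825,000 ≤ $2,100,000 → Regulatory Registration not required.
7. closes 7:00 PM, at/before 8:00 PM → Compliance Permit not required.
8. closes 7:00 PM, at/before 10:00 PM; sells tobacco products; revenue $1,825,000 ≤ $2,750,000 → Daytime Permit not required.
9. sells tobacco products; revenue $1,825,000 ≤ $2,650,000 → exempt from Compliance Authorization.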